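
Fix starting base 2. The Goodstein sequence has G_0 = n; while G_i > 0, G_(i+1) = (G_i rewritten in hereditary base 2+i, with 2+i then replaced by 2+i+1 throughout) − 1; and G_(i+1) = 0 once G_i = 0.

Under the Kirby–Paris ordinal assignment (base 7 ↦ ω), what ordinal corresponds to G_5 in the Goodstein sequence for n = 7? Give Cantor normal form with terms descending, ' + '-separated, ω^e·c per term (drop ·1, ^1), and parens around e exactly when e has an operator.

ω^ω

[0] 7 ≡ 2^2 + 2 + 1 (base 2). Lift 3: 31. −1: 30.
[1] 30 ≡ 3^3 + 3 (base 3). Lift 4: 260. −1: 259.
[2] 259 ≡ 4^4 + 3 (base 4). Lift 5: 3128. −1: 3127.
[3] 3127 ≡ 5^5 + 2 (base 5). Lift 6: 46658. −1: 46657.
[4] 46657 ≡ 6^6 + 1 (base 6). Lift 7: 823544. −1: 823543.
[5] 823543 ≡ 7^7 (base 7). Lift 8: 16777216. −1: 16777215.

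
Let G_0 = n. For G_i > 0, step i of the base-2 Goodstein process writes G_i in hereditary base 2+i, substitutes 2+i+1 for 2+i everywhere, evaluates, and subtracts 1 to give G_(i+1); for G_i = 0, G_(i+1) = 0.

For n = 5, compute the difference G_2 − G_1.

5 —HB2→ 2^2 + 1 —bump→ 3^3 + 1 = 28 —(−1)→ 27
27 —HB3→ 3^3 —bump→ 4^4 = 256 —(−1)→ 255

228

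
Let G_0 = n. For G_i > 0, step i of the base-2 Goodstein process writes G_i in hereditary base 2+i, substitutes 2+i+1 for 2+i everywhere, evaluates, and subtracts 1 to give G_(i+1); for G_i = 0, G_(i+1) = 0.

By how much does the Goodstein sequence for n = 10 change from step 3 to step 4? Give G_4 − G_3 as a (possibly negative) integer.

base 2: 10 = 2^(2 + 1) + 2; at 3: 3^(3 + 1) + 3 = 84; next = 83
base 3: 83 = 3^(3 + 1) + 2; at 4: 4^(4 + 1) + 2 = 1026; next = 1025
base 4: 1025 = 4^(4 + 1) + 1; at 5: 5^(5 + 1) + 1 = 15626; next = 15625
base 5: 15625 = 5^(5 + 1); at 6: 6^(6 + 1) = 279936; next = 279935

264310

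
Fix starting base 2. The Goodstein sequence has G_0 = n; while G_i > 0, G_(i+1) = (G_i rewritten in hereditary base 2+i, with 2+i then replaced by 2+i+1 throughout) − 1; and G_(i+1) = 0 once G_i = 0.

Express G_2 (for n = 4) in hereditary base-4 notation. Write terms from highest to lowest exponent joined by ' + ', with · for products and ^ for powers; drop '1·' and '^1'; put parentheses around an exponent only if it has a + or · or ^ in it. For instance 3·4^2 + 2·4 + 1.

4 —HB2→ 2^2 —bump→ 3^3 = 27 —(−1)→ 26
26 —HB3→ 2·3^2 + 2·3 + 2 —bump→ 2·4^2 + 2·4 + 2 = 42 —(−1)→ 41
41 —HB4→ 2·4^2 + 2·4 + 1 —bump→ 2·5^2 + 2·5 + 1 = 61 —(−1)→ 60

2·4^2 + 2·4 + 1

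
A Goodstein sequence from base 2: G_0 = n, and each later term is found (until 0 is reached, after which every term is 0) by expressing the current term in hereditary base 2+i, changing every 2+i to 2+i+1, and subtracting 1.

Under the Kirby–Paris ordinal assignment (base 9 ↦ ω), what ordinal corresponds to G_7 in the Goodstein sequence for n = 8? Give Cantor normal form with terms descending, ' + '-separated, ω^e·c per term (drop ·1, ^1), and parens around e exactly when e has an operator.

ω^ω·2 + ω^2·2 + ω + 2

i=0: 8 = 2^(2 + 1) (b=2); 2→3: 3^(3 + 1) = 81; 81−1 = 80
i=1: 80 = 2·3^3 + 2·3^2 + 2·3 + 2 (b=3); 3→4: 2·4^4 + 2·4^2 + 2·4 + 2 = 554; 554−1 = 553
i=2: 553 = 2·4^4 + 2·4^2 + 2·4 + 1 (b=4); 4→5: 2·5^5 + 2·5^2 + 2·5 + 1 = 6311; 6311−1 = 6310
i=3: 6310 = 2·5^5 + 2·5^2 + 2·5 (b=5); 5→6: 2·6^6 + 2·6^2 + 2·6 = 93396; 93396−1 = 93395
i=4: 93395 = 2·6^6 + 2·6^2 + 6 + 5 (b=6); 6→7: 2·7^7 + 2·7^2 + 7 + 5 = 1647196; 1647196−1 = 1647195
i=5: 1647195 = 2·7^7 + 2·7^2 + 7 + 4 (b=7); 7→8: 2·8^8 + 2·8^2 + 8 + 4 = 33554572; 33554572−1 = 33554571
i=6: 33554571 = 2·8^8 + 2·8^2 + 8 + 3 (b=8); 8→9: 2·9^9 + 2·9^2 + 9 + 3 = 774841152; 774841152−1 = 774841151
i=7: 774841151 = 2·9^9 + 2·9^2 + 9 + 2 (b=9); 9→10: 2·10^10 + 2·10^2 + 10 + 2 = 20000000212; 20000000212−1 = 20000000211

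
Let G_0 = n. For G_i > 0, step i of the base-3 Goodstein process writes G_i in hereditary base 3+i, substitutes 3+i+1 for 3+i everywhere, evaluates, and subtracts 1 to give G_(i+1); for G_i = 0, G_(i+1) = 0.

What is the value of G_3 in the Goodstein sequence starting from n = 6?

7

step 0: 6 = 2·3; sub 4 for 3: 2·4; = 8; G_1 = 8−1 = 7
step 1: 7 = 4 + 3; sub 5 for 4: 5 + 3; = 8; G_2 = 8−1 = 7
step 2: 7 = 5 + 2; sub 6 for 5: 6 + 2; = 8; G_3 = 8−1 = 7
step 3: 7 = 6 + 1; sub 7 for 6: 7 + 1; = 8; G_4 = 8−1 = 7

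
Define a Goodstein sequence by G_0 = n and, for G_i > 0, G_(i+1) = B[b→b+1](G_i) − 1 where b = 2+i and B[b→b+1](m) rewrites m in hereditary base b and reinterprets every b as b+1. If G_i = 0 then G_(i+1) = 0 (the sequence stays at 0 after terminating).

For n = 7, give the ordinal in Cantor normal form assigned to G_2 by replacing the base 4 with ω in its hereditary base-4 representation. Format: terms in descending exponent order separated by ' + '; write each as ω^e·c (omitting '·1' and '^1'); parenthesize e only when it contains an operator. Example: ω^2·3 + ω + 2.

ω^ω + 3

[0] 7 ≡ 2^2 + 2 + 1 (base 2). Lift 3: 31. −1: 30.
[1] 30 ≡ 3^3 + 3 (base 3). Lift 4: 260. −1: 259.
[2] 259 ≡ 4^4 + 3 (base 4). Lift 5: 3128. −1: 3127.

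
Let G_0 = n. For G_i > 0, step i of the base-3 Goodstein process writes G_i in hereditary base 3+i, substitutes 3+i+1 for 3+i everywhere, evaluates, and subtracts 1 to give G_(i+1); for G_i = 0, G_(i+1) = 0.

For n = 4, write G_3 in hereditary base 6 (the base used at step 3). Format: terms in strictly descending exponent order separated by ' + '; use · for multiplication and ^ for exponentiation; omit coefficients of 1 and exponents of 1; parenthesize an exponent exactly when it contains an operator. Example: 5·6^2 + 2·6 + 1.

3

4 —HB3→ 3 + 1 —bump→ 4 + 1 = 5 —(−1)→ 4
4 —HB4→ 4 —bump→ 5 = 5 —(−1)→ 4
4 —HB5→ 4 —bump→ 4 = 4 —(−1)→ 3
3 —HB6→ 3 —bump→ 3 = 3 —(−1)→ 2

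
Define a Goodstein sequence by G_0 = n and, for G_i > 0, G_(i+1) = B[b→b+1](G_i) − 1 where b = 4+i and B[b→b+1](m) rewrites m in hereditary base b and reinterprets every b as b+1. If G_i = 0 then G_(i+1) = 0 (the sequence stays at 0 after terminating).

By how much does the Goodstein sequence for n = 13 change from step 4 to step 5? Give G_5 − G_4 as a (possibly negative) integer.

1

[0] 13 ≡ 3·4 + 1 (base 4). Lift 5: 16. −1: 15.
[1] 15 ≡ 3·5 (base 5). Lift 6: 18. −1: 17.
[2] 17 ≡ 2·6 + 5 (base 6). Lift 7: 19. −1: 18.
[3] 18 ≡ 2·7 + 4 (base 7). Lift 8: 20. −1: 19.
[4] 19 ≡ 2·8 + 3 (base 8). Lift 9: 21. −1: 20.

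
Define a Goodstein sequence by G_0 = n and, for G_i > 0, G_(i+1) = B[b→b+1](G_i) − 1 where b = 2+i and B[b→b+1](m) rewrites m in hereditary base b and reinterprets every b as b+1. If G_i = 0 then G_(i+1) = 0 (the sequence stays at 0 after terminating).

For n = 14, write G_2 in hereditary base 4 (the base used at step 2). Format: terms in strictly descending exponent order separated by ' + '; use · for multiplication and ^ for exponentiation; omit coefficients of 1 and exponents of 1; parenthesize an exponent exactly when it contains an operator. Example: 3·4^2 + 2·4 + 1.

[0] 14 ≡ 2^(2 + 1) + 2^2 + 2 (base 2). Lift 3: 111. −1: 110.
[1] 110 ≡ 3^(3 + 1) + 3^3 + 2 (base 3). Lift 4: 1282. −1: 1281.
[2] 1281 ≡ 4^(4 + 1) + 4^4 + 1 (base 4). Lift 5: 18751. −1: 18750.

4^(4 + 1) + 4^4 + 1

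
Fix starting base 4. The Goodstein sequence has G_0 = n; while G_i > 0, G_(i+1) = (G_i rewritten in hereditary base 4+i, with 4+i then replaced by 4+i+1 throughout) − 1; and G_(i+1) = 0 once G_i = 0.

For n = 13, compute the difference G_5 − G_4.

1

[0] 13 ≡ 3·4 + 1 (base 4). Lift 5: 16. −1: 15.
[1] 15 ≡ 3·5 (base 5). Lift 6: 18. −1: 17.
[2] 17 ≡ 2·6 + 5 (base 6). Lift 7: 19. −1: 18.
[3] 18 ≡ 2·7 + 4 (base 7). Lift 8: 20. −1: 19.
[4] 19 ≡ 2·8 + 3 (base 8). Lift 9: 21. −1: 20.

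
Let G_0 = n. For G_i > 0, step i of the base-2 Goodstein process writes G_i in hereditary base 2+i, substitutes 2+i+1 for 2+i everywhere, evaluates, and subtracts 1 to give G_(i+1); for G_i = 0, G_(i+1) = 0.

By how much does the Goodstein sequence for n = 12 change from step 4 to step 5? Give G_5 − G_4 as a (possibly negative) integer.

5484891

base 2: 12 = 2^(2 + 1) + 2^2; at 3: 3^(3 + 1) + 3^3 = 108; next = 107
base 3: 107 = 3^(3 + 1) + 2·3^2 + 2·3 + 2; at 4: 4^(4 + 1) + 2·4^2 + 2·4 + 2 = 1066; next = 1065
base 4: 1065 = 4^(4 + 1) + 2·4^2 + 2·4 + 1; at 5: 5^(5 + 1) + 2·5^2 + 2·5 + 1 = 15686; next = 15685
base 5: 15685 = 5^(5 + 1) + 2·5^2 + 2·5; at 6: 6^(6 + 1) + 2·6^2 + 2·6 = 280020; next = 280019
base 6: 280019 = 6^(6 + 1) + 2·6^2 + 6 + 5; at 7: 7^(7 + 1) + 2·7^2 + 7 + 5 = 5764911; next = 5764910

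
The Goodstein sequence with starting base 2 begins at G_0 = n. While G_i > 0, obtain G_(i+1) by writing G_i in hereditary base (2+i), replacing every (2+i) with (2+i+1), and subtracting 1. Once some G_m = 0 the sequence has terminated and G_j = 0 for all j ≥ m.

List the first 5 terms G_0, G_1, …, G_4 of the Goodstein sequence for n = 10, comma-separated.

10, 83, 1025, 15625, 279935

step 0: 10 = 2^(2 + 1) + 2; sub 3 for 2: 3^(3 + 1) + 3; = 84; G_1 = 84−1 = 83
step 1: 83 = 3^(3 + 1) + 2; sub 4 for 3: 4^(4 + 1) + 2; = 1026; G_2 = 1026−1 = 1025
step 2: 1025 = 4^(4 + 1) + 1; sub 5 for 4: 5^(5 + 1) + 1; = 15626; G_3 = 15626−1 = 15625
step 3: 15625 = 5^(5 + 1); sub 6 for 5: 6^(6 + 1); = 279936; G_4 = 279936−1 = 279935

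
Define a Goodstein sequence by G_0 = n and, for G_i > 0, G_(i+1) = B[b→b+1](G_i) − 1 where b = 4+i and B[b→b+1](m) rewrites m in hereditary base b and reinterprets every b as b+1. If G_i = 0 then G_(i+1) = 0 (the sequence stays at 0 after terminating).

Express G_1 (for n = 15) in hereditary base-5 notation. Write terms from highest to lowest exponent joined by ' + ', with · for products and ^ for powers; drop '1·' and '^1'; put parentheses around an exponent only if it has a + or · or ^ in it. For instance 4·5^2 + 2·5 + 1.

3·5 + 2

G_0 = 15. HB_4(15) = 3·4 + 3. Bump = 18. G_1 = 17.
G_1 = 17. HB_5(17) = 3·5 + 2. Bump = 20. G_2 = 19.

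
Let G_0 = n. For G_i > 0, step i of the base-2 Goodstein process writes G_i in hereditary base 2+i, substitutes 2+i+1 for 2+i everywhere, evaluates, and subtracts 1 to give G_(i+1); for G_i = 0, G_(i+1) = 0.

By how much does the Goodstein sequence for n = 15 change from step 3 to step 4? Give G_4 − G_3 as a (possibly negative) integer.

307841

15 —HB2→ 2^(2 + 1) + 2^2 + 2 + 1 —bump→ 3^(3 + 1) + 3^3 + 3 + 1 = 112 —(−1)→ 111
111 —HB3→ 3^(3 + 1) + 3^3 + 3 —bump→ 4^(4 + 1) + 4^4 + 4 = 1284 —(−1)→ 1283
1283 —HB4→ 4^(4 + 1) + 4^4 + 3 —bump→ 5^(5 + 1) + 5^5 + 3 = 18753 —(−1)→ 18752
18752 —HB5→ 5^(5 + 1) + 5^5 + 2 —bump→ 6^(6 + 1) + 6^6 + 2 = 326594 —(−1)→ 326593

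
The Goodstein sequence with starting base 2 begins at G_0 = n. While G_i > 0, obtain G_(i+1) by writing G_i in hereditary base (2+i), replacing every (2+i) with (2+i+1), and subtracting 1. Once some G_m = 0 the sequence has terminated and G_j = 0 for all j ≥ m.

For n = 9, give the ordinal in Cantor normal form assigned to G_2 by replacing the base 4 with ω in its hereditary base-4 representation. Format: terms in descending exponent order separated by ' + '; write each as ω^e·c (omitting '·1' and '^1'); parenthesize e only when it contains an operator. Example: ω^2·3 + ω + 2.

ω^ω·3 + ω^3·3 + ω^2·3 + ω·3 + 3

base 2: 9 = 2^(2 + 1) + 1; at 3: 3^(3 + 1) + 1 = 82; next = 81
base 3: 81 = 3^(3 + 1); at 4: 4^(4 + 1) = 1024; next = 1023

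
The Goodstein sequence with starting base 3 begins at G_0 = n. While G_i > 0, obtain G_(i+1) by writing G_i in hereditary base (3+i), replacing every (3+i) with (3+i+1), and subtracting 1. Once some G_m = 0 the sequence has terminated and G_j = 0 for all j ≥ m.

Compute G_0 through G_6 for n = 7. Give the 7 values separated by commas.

7, 8, 9, 9, 9, 9, 9

base 3: 7 = 2·3 + 1; at 4: 2·4 + 1 = 9; next = 8
base 4: 8 = 2·4; at 5: 2·5 = 10; next = 9
base 5: 9 = 5 + 4; at 6: 6 + 4 = 10; next = 9
base 6: 9 = 6 + 3; at 7: 7 + 3 = 10; next = 9
base 7: 9 = 7 + 2; at 8: 8 + 2 = 10; next = 9
base 8: 9 = 8 + 1; at 9: 9 + 1 = 10; next = 9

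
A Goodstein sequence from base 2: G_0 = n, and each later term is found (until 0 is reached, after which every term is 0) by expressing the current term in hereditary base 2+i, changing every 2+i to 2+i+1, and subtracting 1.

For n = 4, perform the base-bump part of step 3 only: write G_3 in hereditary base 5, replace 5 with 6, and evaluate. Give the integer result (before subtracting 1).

84

i=0: 4 = 2^2 (b=2); 2→3: 3^3 = 27; 27−1 = 26
i=1: 26 = 2·3^2 + 2·3 + 2 (b=3); 3→4: 2·4^2 + 2·4 + 2 = 42; 42−1 = 41
i=2: 41 = 2·4^2 + 2·4 + 1 (b=4); 4→5: 2·5^2 + 2·5 + 1 = 61; 61−1 = 60
i=3: 60 = 2·5^2 + 2·5 (b=5); 5→6: 2·6^2 + 2·6 = 84; 84−1 = 83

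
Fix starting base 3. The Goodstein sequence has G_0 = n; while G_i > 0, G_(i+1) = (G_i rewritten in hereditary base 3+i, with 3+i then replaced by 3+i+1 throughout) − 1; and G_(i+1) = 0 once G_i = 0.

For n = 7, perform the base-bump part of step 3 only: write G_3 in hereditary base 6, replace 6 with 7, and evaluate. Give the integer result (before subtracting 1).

10

G_0 = 7. HB_3(7) = 2·3 + 1. Bump = 9. G_1 = 8.
G_1 = 8. HB_4(8) = 2·4. Bump = 10. G_2 = 9.
G_2 = 9. HB_5(9) = 5 + 4. Bump = 10. G_3 = 9.
G_3 = 9. HB_6(9) = 6 + 3. Bump = 10. G_4 = 9.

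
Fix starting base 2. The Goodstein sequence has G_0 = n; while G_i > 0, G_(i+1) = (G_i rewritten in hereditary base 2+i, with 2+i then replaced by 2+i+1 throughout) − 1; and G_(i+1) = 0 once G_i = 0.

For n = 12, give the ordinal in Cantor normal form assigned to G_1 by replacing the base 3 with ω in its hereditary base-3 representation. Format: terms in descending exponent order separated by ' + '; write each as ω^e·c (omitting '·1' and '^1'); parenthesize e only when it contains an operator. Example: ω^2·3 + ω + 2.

(0) 12|_2 = 2^(2 + 1) + 2^2 ↦ 3^(3 + 1) + 3^3|_3 = 108 ⇒ 107
(1) 107|_3 = 3^(3 + 1) + 2·3^2 + 2·3 + 2 ↦ 4^(4 + 1) + 2·4^2 + 2·4 + 2|_4 = 1066 ⇒ 1065

ω^(ω + 1) + ω^2·2 + ω·2 + 2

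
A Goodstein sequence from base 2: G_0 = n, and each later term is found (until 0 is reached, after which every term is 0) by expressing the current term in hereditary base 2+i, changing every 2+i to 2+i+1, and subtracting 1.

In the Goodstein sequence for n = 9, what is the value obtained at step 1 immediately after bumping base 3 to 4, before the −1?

step 0: 9 = 2^(2 + 1) + 1; sub 3 for 2: 3^(3 + 1) + 1; = 82; G_1 = 82−1 = 81
step 1: 81 = 3^(3 + 1); sub 4 for 3: 4^(4 + 1); = 1024; G_2 = 1024−1 = 1023

1024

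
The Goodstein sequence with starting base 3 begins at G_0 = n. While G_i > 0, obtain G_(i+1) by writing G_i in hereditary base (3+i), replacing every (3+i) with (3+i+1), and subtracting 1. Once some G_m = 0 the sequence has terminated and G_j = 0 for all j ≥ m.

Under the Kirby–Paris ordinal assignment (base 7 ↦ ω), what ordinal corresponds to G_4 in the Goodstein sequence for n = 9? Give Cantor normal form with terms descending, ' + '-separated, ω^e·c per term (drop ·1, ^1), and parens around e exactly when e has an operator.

step 0: 9 = 3^2; sub 4 for 3: 4^2; = 16; G_1 = 16−1 = 15
step 1: 15 = 3·4 + 3; sub 5 for 4: 3·5 + 3; = 18; G_2 = 18−1 = 17
step 2: 17 = 3·5 + 2; sub 6 for 5: 3·6 + 2; = 20; G_3 = 20−1 = 19
step 3: 19 = 3·6 + 1; sub 7 for 6: 3·7 + 1; = 22; G_4 = 22−1 = 21
step 4: 21 = 3·7; sub 8 for 7: 3·8; = 24; G_5 = 24−1 = 23

ω·3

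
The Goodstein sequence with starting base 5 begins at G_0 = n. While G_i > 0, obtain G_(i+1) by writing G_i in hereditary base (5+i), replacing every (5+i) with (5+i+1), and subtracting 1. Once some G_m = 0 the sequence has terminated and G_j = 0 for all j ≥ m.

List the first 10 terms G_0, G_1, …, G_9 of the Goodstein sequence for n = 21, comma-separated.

[0] 21 ≡ 4·5 + 1 (base 5). Lift 6: 25. −1: 24.
[1] 24 ≡ 4·6 (base 6). Lift 7: 28. −1: 27.
[2] 27 ≡ 3·7 + 6 (base 7). Lift 8: 30. −1: 29.
[3] 29 ≡ 3·8 + 5 (base 8). Lift 9: 32. −1: 31.
[4] 31 ≡ 3·9 + 4 (base 9). Lift 10: 34. −1: 33.
[5] 33 ≡ 3·10 + 3 (base 10). Lift 11: 36. −1: 35.
[6] 35 ≡ 3·11 + 2 (base 11). Lift 12: 38. −1: 37.
[7] 37 ≡ 3·12 + 1 (base 12). Lift 13: 40. −1: 39.
[8] 39 ≡ 3·13 (base 13). Lift 14: 42. −1: 41.

21, 24, 27, 29, 31, 33, 35, 37, 39, 41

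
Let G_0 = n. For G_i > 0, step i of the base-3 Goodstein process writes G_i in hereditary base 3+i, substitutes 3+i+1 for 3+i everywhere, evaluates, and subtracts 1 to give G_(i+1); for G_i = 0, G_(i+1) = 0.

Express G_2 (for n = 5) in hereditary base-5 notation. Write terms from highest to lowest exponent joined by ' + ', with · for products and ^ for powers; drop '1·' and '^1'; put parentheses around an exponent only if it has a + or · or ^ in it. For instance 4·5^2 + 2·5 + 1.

(0) 5|_3 = 3 + 2 ↦ 4 + 2|_4 = 6 ⇒ 5
(1) 5|_4 = 4 + 1 ↦ 5 + 1|_5 = 6 ⇒ 5
(2) 5|_5 = 5 ↦ 6|_6 = 6 ⇒ 5

5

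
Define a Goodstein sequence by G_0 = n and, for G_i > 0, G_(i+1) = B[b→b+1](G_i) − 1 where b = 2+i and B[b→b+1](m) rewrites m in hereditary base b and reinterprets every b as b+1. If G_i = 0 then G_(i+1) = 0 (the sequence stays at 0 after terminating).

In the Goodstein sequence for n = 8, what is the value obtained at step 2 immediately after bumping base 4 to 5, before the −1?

G_0 = 8. HB_2(8) = 2^(2 + 1). Bump = 81. G_1 = 80.
G_1 = 80. HB_3(80) = 2·3^3 + 2·3^2 + 2·3 + 2. Bump = 554. G_2 = 553.
G_2 = 553. HB_4(553) = 2·4^4 + 2·4^2 + 2·4 + 1. Bump = 6311. G_3 = 6310.

6311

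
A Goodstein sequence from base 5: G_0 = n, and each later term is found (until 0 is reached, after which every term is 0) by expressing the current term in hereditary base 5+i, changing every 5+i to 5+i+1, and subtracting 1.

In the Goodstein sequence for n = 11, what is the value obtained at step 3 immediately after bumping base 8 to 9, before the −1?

14

G_0=11  [base 5] 2·5 + 1  →[5↦6]→  2·6 + 1 = 13  −1 ⇒ G_1=12
G_1=12  [base 6] 2·6  →[6↦7]→  2·7 = 14  −1 ⇒ G_2=13
G_2=13  [base 7] 7 + 6  →[7↦8]→  8 + 6 = 14  −1 ⇒ G_3=13
G_3=13  [base 8] 8 + 5  →[8↦9]→  9 + 5 = 14  −1 ⇒ G_4=13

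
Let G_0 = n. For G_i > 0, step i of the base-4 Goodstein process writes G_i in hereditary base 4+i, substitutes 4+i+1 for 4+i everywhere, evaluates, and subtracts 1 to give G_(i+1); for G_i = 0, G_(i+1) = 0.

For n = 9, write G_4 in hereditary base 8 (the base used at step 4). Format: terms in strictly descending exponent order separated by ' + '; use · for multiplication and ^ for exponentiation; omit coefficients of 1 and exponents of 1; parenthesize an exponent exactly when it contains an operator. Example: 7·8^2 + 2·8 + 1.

G_0 = 9. HB_4(9) = 2·4 + 1. Bump = 11. G_1 = 10.
G_1 = 10. HB_5(10) = 2·5. Bump = 12. G_2 = 11.
G_2 = 11. HB_6(11) = 6 + 5. Bump = 12. G_3 = 11.
G_3 = 11. HB_7(11) = 7 + 4. Bump = 12. G_4 = 11.
G_4 = 11. HB_8(11) = 8 + 3. Bump = 12. G_5 = 11.

8 + 3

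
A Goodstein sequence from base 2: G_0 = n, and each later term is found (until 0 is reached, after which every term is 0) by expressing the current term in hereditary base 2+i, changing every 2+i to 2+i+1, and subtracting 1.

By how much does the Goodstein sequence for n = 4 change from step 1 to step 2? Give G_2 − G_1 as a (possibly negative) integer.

step 0: 4 = 2^2; sub 3 for 2: 3^3; = 27; G_1 = 27−1 = 26
step 1: 26 = 2·3^2 + 2·3 + 2; sub 4 for 3: 2·4^2 + 2·4 + 2; = 42; G_2 = 42−1 = 41

15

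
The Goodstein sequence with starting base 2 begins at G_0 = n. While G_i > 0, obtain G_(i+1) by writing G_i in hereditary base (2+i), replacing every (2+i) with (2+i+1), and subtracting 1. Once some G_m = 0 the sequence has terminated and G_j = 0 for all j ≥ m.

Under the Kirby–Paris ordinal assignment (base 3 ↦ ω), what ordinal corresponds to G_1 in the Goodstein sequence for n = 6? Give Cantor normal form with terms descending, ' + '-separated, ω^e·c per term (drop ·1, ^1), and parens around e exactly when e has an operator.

ω^ω + 2

[0] 6 ≡ 2^2 + 2 (base 2). Lift 3: 30. −1: 29.
[1] 29 ≡ 3^3 + 2 (base 3). Lift 4: 258. −1: 257.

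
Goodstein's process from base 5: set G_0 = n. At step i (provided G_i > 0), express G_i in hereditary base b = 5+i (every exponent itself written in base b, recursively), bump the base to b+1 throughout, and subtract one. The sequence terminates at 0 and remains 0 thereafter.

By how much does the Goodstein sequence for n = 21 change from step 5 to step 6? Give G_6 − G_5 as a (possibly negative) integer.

2

base 5: 21 = 4·5 + 1; at 6: 4·6 + 1 = 25; next = 24
base 6: 24 = 4·6; at 7: 4·7 = 28; next = 27
base 7: 27 = 3·7 + 6; at 8: 3·8 + 6 = 30; next = 29
base 8: 29 = 3·8 + 5; at 9: 3·9 + 5 = 32; next = 31
base 9: 31 = 3·9 + 4; at 10: 3·10 + 4 = 34; next = 33
base 10: 33 = 3·10 + 3; at 11: 3·11 + 3 = 36; next = 35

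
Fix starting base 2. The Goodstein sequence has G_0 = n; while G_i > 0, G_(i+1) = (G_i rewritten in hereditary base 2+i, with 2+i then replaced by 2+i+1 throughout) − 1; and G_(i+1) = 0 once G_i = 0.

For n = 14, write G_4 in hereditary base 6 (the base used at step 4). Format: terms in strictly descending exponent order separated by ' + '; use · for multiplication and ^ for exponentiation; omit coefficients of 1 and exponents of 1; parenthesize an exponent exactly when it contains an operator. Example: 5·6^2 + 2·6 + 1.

base 2: 14 = 2^(2 + 1) + 2^2 + 2; at 3: 3^(3 + 1) + 3^3 + 3 = 111; next = 110
base 3: 110 = 3^(3 + 1) + 3^3 + 2; at 4: 4^(4 + 1) + 4^4 + 2 = 1282; next = 1281
base 4: 1281 = 4^(4 + 1) + 4^4 + 1; at 5: 5^(5 + 1) + 5^5 + 1 = 18751; next = 18750
base 5: 18750 = 5^(5 + 1) + 5^5; at 6: 6^(6 + 1) + 6^6 = 326592; next = 326591
base 6: 326591 = 6^(6 + 1) + 5·6^5 + 5·6^4 + 5·6^3 + 5·6^2 + 5·6 + 5; at 7: 7^(7 + 1) + 5·7^5 + 5·7^4 + 5·7^3 + 5·7^2 + 5·7 + 5 = 5862841; next = 5862840

6^(6 + 1) + 5·6^5 + 5·6^4 + 5·6^3 + 5·6^2 + 5·6 + 5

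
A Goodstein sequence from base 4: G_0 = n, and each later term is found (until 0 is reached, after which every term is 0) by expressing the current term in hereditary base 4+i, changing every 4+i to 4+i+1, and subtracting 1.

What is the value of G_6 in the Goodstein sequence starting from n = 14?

(0) 14|_4 = 3·4 + 2 ↦ 3·5 + 2|_5 = 17 ⇒ 16
(1) 16|_5 = 3·5 + 1 ↦ 3·6 + 1|_6 = 19 ⇒ 18
(2) 18|_6 = 3·6 ↦ 3·7|_7 = 21 ⇒ 20
(3) 20|_7 = 2·7 + 6 ↦ 2·8 + 6|_8 = 22 ⇒ 21
(4) 21|_8 = 2·8 + 5 ↦ 2·9 + 5|_9 = 23 ⇒ 22
(5) 22|_9 = 2·9 + 4 ↦ 2·10 + 4|_10 = 24 ⇒ 23
(6) 23|_10 = 2·10 + 3 ↦ 2·11 + 3|_11 = 25 ⇒ 24

23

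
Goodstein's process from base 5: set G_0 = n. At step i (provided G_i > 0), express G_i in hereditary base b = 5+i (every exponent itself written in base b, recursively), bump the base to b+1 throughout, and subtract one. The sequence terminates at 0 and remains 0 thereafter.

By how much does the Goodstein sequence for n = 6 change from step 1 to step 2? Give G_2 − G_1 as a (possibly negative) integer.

6 —HB5→ 5 + 1 —bump→ 6 + 1 = 7 —(−1)→ 6
6 —HB6→ 6 —bump→ 7 = 7 —(−1)→ 6

0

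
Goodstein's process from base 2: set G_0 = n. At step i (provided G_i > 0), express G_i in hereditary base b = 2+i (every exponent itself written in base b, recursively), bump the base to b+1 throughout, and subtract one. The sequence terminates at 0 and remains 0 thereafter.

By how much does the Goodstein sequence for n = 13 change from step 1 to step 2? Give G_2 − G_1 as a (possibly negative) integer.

1171

13 —HB2→ 2^(2 + 1) + 2^2 + 1 —bump→ 3^(3 + 1) + 3^3 + 1 = 109 —(−1)→ 108
108 —HB3→ 3^(3 + 1) + 3^3 —bump→ 4^(4 + 1) + 4^4 = 1280 —(−1)→ 1279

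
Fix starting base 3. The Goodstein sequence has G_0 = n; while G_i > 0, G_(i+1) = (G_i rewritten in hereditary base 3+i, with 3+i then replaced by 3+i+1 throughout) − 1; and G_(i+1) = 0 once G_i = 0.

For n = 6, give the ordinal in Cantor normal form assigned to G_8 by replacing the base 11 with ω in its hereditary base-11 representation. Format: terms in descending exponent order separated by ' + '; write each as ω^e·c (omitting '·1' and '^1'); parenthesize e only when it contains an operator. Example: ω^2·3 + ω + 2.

4

i=0: 6 = 2·3 (b=3); 3→4: 2·4 = 8; 8−1 = 7
i=1: 7 = 4 + 3 (b=4); 4→5: 5 + 3 = 8; 8−1 = 7
i=2: 7 = 5 + 2 (b=5); 5→6: 6 + 2 = 8; 8−1 = 7
i=3: 7 = 6 + 1 (b=6); 6→7: 7 + 1 = 8; 8−1 = 7
i=4: 7 = 7 (b=7); 7→8: 8 = 8; 8−1 = 7
i=5: 7 = 7 (b=8); 8→9: 7 = 7; 7−1 = 6
i=6: 6 = 6 (b=9); 9→10: 6 = 6; 6−1 = 5
i=7: 5 = 5 (b=10); 10→11: 5 = 5; 5−1 = 4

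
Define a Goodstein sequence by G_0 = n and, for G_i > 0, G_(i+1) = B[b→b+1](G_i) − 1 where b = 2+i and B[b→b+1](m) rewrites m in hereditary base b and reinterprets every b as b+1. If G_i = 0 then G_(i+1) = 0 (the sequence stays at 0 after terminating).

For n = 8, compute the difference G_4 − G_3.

87085

step 0: 8 = 2^(2 + 1); sub 3 for 2: 3^(3 + 1); = 81; G_1 = 81−1 = 80
step 1: 80 = 2·3^3 + 2·3^2 + 2·3 + 2; sub 4 for 3: 2·4^4 + 2·4^2 + 2·4 + 2; = 554; G_2 = 554−1 = 553
step 2: 553 = 2·4^4 + 2·4^2 + 2·4 + 1; sub 5 for 4: 2·5^5 + 2·5^2 + 2·5 + 1; = 6311; G_3 = 6311−1 = 6310
step 3: 6310 = 2·5^5 + 2·5^2 + 2·5; sub 6 for 5: 2·6^6 + 2·6^2 + 2·6; = 93396; G_4 = 93396−1 = 93395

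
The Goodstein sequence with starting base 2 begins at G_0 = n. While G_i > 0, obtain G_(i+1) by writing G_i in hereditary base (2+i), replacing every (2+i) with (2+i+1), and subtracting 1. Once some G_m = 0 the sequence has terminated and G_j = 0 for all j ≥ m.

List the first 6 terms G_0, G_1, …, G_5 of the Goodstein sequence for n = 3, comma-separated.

i=0: 3 = 2 + 1 (b=2); 2→3: 3 + 1 = 4; 4−1 = 3
i=1: 3 = 3 (b=3); 3→4: 4 = 4; 4−1 = 3
i=2: 3 = 3 (b=4); 4→5: 3 = 3; 3−1 = 2
i=3: 2 = 2 (b=5); 5→6: 2 = 2; 2−1 = 1
i=4: 1 = 1 (b=6); 6→7: 1 = 1; 1−1 = 0

3, 3, 3, 2, 1, 0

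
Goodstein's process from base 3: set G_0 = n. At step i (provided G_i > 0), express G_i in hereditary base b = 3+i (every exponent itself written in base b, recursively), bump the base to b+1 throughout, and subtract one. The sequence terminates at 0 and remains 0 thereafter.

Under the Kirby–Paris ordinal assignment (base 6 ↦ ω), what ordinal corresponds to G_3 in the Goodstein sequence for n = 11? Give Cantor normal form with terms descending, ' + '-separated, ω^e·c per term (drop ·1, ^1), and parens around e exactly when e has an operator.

base 3: 11 = 3^2 + 2; at 4: 4^2 + 2 = 18; next = 17
base 4: 17 = 4^2 + 1; at 5: 5^2 + 1 = 26; next = 25
base 5: 25 = 5^2; at 6: 6^2 = 36; next = 35

ω·5 + 5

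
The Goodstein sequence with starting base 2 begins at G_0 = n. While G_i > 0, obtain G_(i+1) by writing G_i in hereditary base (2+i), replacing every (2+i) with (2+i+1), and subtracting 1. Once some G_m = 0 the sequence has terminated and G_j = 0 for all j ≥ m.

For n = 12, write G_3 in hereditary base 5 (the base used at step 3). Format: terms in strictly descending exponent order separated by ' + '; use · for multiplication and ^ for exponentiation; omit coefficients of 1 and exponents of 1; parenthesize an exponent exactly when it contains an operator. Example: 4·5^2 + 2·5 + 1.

5^(5 + 1) + 2·5^2 + 2·5

G_0=12  [base 2] 2^(2 + 1) + 2^2  →[2↦3]→  3^(3 + 1) + 3^3 = 108  −1 ⇒ G_1=107
G_1=107  [base 3] 3^(3 + 1) + 2·3^2 + 2·3 + 2  →[3↦4]→  4^(4 + 1) + 2·4^2 + 2·4 + 2 = 1066  −1 ⇒ G_2=1065
G_2=1065  [base 4] 4^(4 + 1) + 2·4^2 + 2·4 + 1  →[4↦5]→  5^(5 + 1) + 2·5^2 + 2·5 + 1 = 15686  −1 ⇒ G_3=15685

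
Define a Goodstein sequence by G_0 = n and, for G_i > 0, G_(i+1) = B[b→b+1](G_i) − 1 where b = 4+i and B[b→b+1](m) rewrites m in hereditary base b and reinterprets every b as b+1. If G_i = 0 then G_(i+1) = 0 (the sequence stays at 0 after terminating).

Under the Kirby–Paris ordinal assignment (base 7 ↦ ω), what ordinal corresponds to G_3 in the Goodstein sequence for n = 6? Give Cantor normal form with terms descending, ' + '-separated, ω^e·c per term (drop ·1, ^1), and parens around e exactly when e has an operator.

6

(0) 6|_4 = 4 + 2 ↦ 5 + 2|_5 = 7 ⇒ 6
(1) 6|_5 = 5 + 1 ↦ 6 + 1|_6 = 7 ⇒ 6
(2) 6|_6 = 6 ↦ 7|_7 = 7 ⇒ 6
(3) 6|_7 = 6 ↦ 6|_8 = 6 ⇒ 5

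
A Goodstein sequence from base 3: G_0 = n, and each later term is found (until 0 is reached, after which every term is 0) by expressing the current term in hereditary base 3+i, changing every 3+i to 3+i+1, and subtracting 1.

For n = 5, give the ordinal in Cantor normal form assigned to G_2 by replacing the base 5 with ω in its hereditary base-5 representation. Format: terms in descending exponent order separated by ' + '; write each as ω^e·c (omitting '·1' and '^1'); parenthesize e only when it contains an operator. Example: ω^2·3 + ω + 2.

ω

5 —HB3→ 3 + 2 —bump→ 4 + 2 = 6 —(−1)→ 5
5 —HB4→ 4 + 1 —bump→ 5 + 1 = 6 —(−1)→ 5
5 —HB5→ 5 —bump→ 6 = 6 —(−1)→ 5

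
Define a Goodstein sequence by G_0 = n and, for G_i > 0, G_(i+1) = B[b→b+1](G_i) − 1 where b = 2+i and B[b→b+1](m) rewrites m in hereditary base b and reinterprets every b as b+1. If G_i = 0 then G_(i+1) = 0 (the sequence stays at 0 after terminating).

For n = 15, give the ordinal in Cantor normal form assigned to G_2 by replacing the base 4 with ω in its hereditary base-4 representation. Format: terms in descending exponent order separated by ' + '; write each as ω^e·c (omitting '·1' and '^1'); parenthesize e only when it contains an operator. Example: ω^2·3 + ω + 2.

ω^(ω + 1) + ω^ω + 3

G_0=15  [base 2] 2^(2 + 1) + 2^2 + 2 + 1  →[2↦3]→  3^(3 + 1) + 3^3 + 3 + 1 = 112  −1 ⇒ G_1=111
G_1=111  [base 3] 3^(3 + 1) + 3^3 + 3  →[3↦4]→  4^(4 + 1) + 4^4 + 4 = 1284  −1 ⇒ G_2=1283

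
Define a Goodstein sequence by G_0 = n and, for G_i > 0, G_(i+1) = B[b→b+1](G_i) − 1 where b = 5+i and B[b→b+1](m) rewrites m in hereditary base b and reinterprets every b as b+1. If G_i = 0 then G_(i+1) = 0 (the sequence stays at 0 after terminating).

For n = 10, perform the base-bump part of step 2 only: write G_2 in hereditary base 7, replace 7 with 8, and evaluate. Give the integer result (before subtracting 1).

12

step 0: 10 = 2·5; sub 6 for 5: 2·6; = 12; G_1 = 12−1 = 11
step 1: 11 = 6 + 5; sub 7 for 6: 7 + 5; = 12; G_2 = 12−1 = 11
step 2: 11 = 7 + 4; sub 8 for 7: 8 + 4; = 12; G_3 = 12−1 = 11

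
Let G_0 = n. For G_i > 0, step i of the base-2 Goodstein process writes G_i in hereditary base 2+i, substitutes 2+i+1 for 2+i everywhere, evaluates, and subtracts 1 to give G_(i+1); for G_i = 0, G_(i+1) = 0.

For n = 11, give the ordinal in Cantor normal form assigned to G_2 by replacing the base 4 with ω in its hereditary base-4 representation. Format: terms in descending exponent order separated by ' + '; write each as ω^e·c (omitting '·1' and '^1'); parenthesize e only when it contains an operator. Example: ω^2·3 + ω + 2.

ω^(ω + 1) + 3

11 —HB2→ 2^(2 + 1) + 2 + 1 —bump→ 3^(3 + 1) + 3 + 1 = 85 —(−1)→ 84
84 —HB3→ 3^(3 + 1) + 3 —bump→ 4^(4 + 1) + 4 = 1028 —(−1)→ 1027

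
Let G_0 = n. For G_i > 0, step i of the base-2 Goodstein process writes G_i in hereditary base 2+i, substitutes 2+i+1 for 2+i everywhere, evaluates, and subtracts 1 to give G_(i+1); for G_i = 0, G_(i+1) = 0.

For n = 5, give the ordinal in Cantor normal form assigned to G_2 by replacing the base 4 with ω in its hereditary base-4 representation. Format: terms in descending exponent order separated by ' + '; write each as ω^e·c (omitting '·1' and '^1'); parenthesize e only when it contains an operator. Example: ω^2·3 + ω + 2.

ω^3·3 + ω^2·3 + ω·3 + 3

5 —HB2→ 2^2 + 1 —bump→ 3^3 + 1 = 28 —(−1)→ 27
27 —HB3→ 3^3 —bump→ 4^4 = 256 —(−1)→ 255
255 —HB4→ 3·4^3 + 3·4^2 + 3·4 + 3 —bump→ 3·5^3 + 3·5^2 + 3·5 + 3 = 468 —(−1)→ 467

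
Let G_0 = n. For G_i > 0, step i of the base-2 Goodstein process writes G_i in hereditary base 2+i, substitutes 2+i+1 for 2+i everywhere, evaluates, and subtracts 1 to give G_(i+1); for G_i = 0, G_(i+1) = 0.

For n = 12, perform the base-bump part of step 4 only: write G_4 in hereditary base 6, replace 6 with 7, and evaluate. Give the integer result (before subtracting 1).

12 —HB2→ 2^(2 + 1) + 2^2 —bump→ 3^(3 + 1) + 3^3 = 108 —(−1)→ 107
107 —HB3→ 3^(3 + 1) + 2·3^2 + 2·3 + 2 —bump→ 4^(4 + 1) + 2·4^2 + 2·4 + 2 = 1066 —(−1)→ 1065
1065 —HB4→ 4^(4 + 1) + 2·4^2 + 2·4 + 1 —bump→ 5^(5 + 1) + 2·5^2 + 2·5 + 1 = 15686 —(−1)→ 15685
15685 —HB5→ 5^(5 + 1) + 2·5^2 + 2·5 —bump→ 6^(6 + 1) + 2·6^2 + 2·6 = 280020 —(−1)→ 280019
280019 —HB6→ 6^(6 + 1) + 2·6^2 + 6 + 5 —bump→ 7^(7 + 1) + 2·7^2 + 7 + 5 = 5764911 —(−1)→ 5764910

5764911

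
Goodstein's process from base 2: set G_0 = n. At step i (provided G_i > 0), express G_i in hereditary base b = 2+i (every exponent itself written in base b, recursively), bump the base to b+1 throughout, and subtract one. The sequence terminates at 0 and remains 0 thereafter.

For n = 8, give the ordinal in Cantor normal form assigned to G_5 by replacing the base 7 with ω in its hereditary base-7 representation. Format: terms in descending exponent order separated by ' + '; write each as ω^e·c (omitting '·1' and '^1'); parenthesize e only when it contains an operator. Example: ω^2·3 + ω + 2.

[0] 8 ≡ 2^(2 + 1) (base 2). Lift 3: 81. −1: 80.
[1] 80 ≡ 2·3^3 + 2·3^2 + 2·3 + 2 (base 3). Lift 4: 554. −1: 553.
[2] 553 ≡ 2·4^4 + 2·4^2 + 2·4 + 1 (base 4). Lift 5: 6311. −1: 6310.
[3] 6310 ≡ 2·5^5 + 2·5^2 + 2·5 (base 5). Lift 6: 93396. −1: 93395.
[4] 93395 ≡ 2·6^6 + 2·6^2 + 6 + 5 (base 6). Lift 7: 1647196. −1: 1647195.

ω^ω·2 + ω^2·2 + ω + 4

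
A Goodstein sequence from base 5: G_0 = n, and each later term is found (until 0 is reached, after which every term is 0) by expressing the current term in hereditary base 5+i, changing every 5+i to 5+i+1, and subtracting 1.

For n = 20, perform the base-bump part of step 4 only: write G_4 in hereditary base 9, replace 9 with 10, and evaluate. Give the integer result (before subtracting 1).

i=0: 20 = 4·5 (b=5); 5→6: 4·6 = 24; 24−1 = 23
i=1: 23 = 3·6 + 5 (b=6); 6→7: 3·7 + 5 = 26; 26−1 = 25
i=2: 25 = 3·7 + 4 (b=7); 7→8: 3·8 + 4 = 28; 28−1 = 27
i=3: 27 = 3·8 + 3 (b=8); 8→9: 3·9 + 3 = 30; 30−1 = 29
i=4: 29 = 3·9 + 2 (b=9); 9→10: 3·10 + 2 = 32; 32−1 = 31

32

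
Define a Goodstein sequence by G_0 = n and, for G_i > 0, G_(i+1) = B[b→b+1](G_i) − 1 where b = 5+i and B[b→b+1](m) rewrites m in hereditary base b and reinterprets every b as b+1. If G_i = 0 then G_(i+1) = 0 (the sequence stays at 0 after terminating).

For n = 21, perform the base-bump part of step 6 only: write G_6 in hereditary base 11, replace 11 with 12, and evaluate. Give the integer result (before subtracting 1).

step 0: 21 = 4·5 + 1; sub 6 for 5: 4·6 + 1; = 25; G_1 = 25−1 = 24
step 1: 24 = 4·6; sub 7 for 6: 4·7; = 28; G_2 = 28−1 = 27
step 2: 27 = 3·7 + 6; sub 8 for 7: 3·8 + 6; = 30; G_3 = 30−1 = 29
step 3: 29 = 3·8 + 5; sub 9 for 8: 3·9 + 5; = 32; G_4 = 32−1 = 31
step 4: 31 = 3·9 + 4; sub 10 for 9: 3·10 + 4; = 34; G_5 = 34−1 = 33
step 5: 33 = 3·10 + 3; sub 11 for 10: 3·11 + 3; = 36; G_6 = 36−1 = 35
step 6: 35 = 3·11 + 2; sub 12 for 11: 3·12 + 2; = 38; G_7 = 38−1 = 37

38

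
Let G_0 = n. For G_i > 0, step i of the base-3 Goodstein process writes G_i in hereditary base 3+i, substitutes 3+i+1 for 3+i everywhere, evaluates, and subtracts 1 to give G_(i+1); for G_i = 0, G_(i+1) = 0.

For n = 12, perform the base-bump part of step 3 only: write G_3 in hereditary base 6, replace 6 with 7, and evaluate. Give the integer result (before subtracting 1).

50

base 3: 12 = 3^2 + 3; at 4: 4^2 + 4 = 20; next = 19
base 4: 19 = 4^2 + 3; at 5: 5^2 + 3 = 28; next = 27
base 5: 27 = 5^2 + 2; at 6: 6^2 + 2 = 38; next = 37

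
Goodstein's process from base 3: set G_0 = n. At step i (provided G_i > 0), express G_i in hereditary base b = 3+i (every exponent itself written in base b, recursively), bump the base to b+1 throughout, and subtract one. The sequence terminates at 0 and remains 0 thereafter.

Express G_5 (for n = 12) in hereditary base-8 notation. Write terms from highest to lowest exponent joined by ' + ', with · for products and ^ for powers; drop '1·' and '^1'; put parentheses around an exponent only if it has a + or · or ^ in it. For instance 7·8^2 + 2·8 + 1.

(0) 12|_3 = 3^2 + 3 ↦ 4^2 + 4|_4 = 20 ⇒ 19
(1) 19|_4 = 4^2 + 3 ↦ 5^2 + 3|_5 = 28 ⇒ 27
(2) 27|_5 = 5^2 + 2 ↦ 6^2 + 2|_6 = 38 ⇒ 37
(3) 37|_6 = 6^2 + 1 ↦ 7^2 + 1|_7 = 50 ⇒ 49
(4) 49|_7 = 7^2 ↦ 8^2|_8 = 64 ⇒ 63
(5) 63|_8 = 7·8 + 7 ↦ 7·9 + 7|_9 = 70 ⇒ 69

7·8 + 7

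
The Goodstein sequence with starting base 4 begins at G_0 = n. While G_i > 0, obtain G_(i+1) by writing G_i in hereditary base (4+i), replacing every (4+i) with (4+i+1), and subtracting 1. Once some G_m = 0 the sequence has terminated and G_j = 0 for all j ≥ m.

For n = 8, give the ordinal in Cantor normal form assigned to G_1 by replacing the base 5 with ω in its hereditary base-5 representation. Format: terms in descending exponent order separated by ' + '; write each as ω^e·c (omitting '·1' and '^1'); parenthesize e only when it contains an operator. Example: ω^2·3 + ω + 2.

(0) 8|_4 = 2·4 ↦ 2·5|_5 = 10 ⇒ 9
(1) 9|_5 = 5 + 4 ↦ 6 + 4|_6 = 10 ⇒ 9

ω + 4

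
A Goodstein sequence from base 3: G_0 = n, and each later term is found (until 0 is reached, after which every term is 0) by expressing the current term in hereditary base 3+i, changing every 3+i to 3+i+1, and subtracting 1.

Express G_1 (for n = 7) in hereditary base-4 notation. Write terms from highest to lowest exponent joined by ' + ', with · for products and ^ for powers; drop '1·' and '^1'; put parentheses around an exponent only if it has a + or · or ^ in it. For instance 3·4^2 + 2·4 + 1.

2·4

i=0: 7 = 2·3 + 1 (b=3); 3→4: 2·4 + 1 = 9; 9−1 = 8
i=1: 8 = 2·4 (b=4); 4→5: 2·5 = 10; 10−1 = 9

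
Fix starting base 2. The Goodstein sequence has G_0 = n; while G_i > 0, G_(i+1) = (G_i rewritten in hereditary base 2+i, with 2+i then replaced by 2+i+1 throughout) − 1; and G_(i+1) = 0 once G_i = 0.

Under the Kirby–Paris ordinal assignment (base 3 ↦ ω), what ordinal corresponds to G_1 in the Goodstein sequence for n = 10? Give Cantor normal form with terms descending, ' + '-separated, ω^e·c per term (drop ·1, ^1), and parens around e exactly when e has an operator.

step 0: 10 = 2^(2 + 1) + 2; sub 3 for 2: 3^(3 + 1) + 3; = 84; G_1 = 84−1 = 83
step 1: 83 = 3^(3 + 1) + 2; sub 4 for 3: 4^(4 + 1) + 2; = 1026; G_2 = 1026−1 = 1025

ω^(ω + 1) + 2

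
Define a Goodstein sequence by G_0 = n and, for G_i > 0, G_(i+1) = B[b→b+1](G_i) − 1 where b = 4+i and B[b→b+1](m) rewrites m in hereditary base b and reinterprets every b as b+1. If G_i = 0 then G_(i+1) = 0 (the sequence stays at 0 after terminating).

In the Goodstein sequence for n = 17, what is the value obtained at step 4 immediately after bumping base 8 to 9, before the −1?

48

i=0: 17 = 4^2 + 1 (b=4); 4→5: 5^2 + 1 = 26; 26−1 = 25
i=1: 25 = 5^2 (b=5); 5→6: 6^2 = 36; 36−1 = 35
i=2: 35 = 5·6 + 5 (b=6); 6→7: 5·7 + 5 = 40; 40−1 = 39
i=3: 39 = 5·7 + 4 (b=7); 7→8: 5·8 + 4 = 44; 44−1 = 43
i=4: 43 = 5·8 + 3 (b=8); 8→9: 5·9 + 3 = 48; 48−1 = 47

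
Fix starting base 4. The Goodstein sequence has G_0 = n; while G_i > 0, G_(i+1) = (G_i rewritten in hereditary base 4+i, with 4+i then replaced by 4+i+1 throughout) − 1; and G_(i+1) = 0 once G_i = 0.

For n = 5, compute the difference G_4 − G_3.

-1

base 4: 5 = 4 + 1; at 5: 5 + 1 = 6; next = 5
base 5: 5 = 5; at 6: 6 = 6; next = 5
base 6: 5 = 5; at 7: 5 = 5; next = 4
base 7: 4 = 4; at 8: 4 = 4; next = 3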